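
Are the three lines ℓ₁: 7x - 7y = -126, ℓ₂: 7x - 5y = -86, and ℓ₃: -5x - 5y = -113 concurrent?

No

Intersecting ℓ₁ and ℓ₂: solving the 2×2 system gives (x, y) = (2, 20).
Substitute into ℓ₃: (-5)(2) + (-5)(20) = -110.
But ℓ₃ requires -113 ≠ -110, so the three lines have no common point.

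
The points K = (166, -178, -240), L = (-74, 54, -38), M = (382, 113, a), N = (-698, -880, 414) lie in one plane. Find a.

-398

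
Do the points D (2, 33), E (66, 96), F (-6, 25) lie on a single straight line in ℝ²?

No

DE = (64, 63), DF = (-8, -8).
det[DE; DF] = (64)(-8) − (63)(-8) = -8.
The determinant is nonzero, so they are not collinear.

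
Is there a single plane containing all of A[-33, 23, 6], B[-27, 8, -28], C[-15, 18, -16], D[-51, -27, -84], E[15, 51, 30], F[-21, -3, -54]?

The plane through A, B, C has normal n = AB × AC = (160, -480, 240) and equation n·P = -14880.
Checking the remaining points: n·D = -15360, n·E = -14880, n·F = -14880.
Since n·D = -15360 ≠ -14880, D is off the plane and the points are not all coplanar.

No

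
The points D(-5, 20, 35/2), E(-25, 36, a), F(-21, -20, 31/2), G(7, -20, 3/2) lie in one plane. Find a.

Normal to plane DFG: n = (560, -280, 1120); plane equation n·P = 11200.
Requiring n·E = 11200: (1120)a + (-24080) = 11200.
So a = 63/2.

63/2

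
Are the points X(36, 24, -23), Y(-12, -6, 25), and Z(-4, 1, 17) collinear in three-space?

XY = (-48, -30, 48), XZ = (-40, -23, 40).
XY × XZ = (-96, 0, -96).
The cross product is nonzero, so the points do not lie on one line.

No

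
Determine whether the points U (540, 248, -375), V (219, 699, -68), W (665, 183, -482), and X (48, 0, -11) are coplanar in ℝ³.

Yes

With U as base: UV = (-321, 451, 307), UW = (125, -65, -107), UX = (-492, -248, 364).
UW × UX = (-50196, 7144, -62980).
UV · (UW × UX) = 0.
The scalar triple product vanishes, so the four points are coplanar.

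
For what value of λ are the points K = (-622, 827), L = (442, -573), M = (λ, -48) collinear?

43

The three points are collinear iff det[KL; KM] = 0.
This determinant is linear in λ: (1400)λ + (-60200) = 0, so λ = 43.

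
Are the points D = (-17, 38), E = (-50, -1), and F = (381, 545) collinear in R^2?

DE = (-33, -39), DF = (398, 507).
Twice the signed area of △DEF is (-33)(507) − (-39)(398) = -1209.
The area is nonzero, so the three points are not collinear.

No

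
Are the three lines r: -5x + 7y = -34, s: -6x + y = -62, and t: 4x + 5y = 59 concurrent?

No

Lines aᵢx + bᵢy = cᵢ with pairwise distinct directions are concurrent exactly when det[aᵢ bᵢ cᵢ] = 0.
Here the determinant is 53.
Nonzero, so no common point exists.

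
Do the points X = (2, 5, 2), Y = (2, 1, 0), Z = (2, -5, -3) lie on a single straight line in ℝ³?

Yes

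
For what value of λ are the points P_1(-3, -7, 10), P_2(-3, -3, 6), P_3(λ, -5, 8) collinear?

-3

Collinearity requires P_1P_2 × P_1P_3 = 0; each component is linear in λ.
The y-component gives (-4)λ + (-12) = 0, so λ = -3.
The remaining components then also vanish.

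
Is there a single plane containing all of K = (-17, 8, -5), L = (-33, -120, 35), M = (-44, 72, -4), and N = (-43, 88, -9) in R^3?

No

With K as base: KL = (-16, -128, 40), KM = (-27, 64, 1), KN = (-26, 80, -4).
KM × KN = (-336, -134, -496).
KL · (KM × KN) = 2688.
Since 2688 ≠ 0, the four points are not coplanar.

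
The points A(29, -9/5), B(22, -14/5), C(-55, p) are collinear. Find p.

Collinearity: (C − A) must be parallel to (B − A) = (-7, -1).
Cross-multiplying the components: (p − (-9/5))·(-7) = (-84)·(-1).
Solving gives p = -69/5.

-69/5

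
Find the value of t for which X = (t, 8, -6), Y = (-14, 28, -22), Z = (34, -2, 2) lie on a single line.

Direction YZ = (48, -30, 24). From the y-coordinate of X, the parameter along the line is τ = (8 − 28)/(-30) = 2/3.
Then t = (-14) + 2/3·(48) = 18.

18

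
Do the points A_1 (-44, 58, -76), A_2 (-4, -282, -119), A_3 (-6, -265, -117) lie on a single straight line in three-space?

A_1A_2 = (40, -340, -43), A_1A_3 = (38, -323, -41).
A_1A_2 × A_1A_3 = (51, 6, 0).
The cross product is nonzero, so the points do not lie on one line.

No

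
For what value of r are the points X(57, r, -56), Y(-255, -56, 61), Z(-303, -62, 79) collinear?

Collinearity requires XY × XZ = 0; each component is linear in r.
The x-component gives (-18)r + (-306) = 0, so r = -17.
The remaining components then also vanish.

-17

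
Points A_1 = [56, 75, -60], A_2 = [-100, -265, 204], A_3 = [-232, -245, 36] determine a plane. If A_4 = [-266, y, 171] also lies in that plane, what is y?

Coplanarity requires A_1A_2 · (A_1A_3 × A_1A_4) = 0.
A_1A_2 = (-156, -340, 264), A_1A_3 = (-288, -320, 96); the triple product is linear in y with coefficient -61056 and constant term -23201280.
Setting it to zero: y = -380.

-380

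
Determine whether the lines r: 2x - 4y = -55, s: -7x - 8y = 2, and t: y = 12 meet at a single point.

Intersecting r and s: solving the 2×2 system gives (x, y) = (-112/11, 381/44).
Substitute into t: (0)(-112/11) + (1)(381/44) = 381/44.
But t requires 12 ≠ 381/44, so the three lines have no common point.

No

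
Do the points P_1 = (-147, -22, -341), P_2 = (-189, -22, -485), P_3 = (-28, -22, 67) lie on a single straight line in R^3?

Yes

P_1P_2 = (-42, 0, -144), P_1P_3 = (119, 0, 408).
P_1P_2 × P_1P_3 = (0, 0, 0).
The cross product vanishes, so the three points are collinear.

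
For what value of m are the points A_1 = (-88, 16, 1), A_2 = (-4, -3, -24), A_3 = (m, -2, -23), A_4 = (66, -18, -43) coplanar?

Normal to plane A_1A_2A_4: n = (-14, -154, 70); plane equation n·P = -1162.
Requiring n·A_3 = -1162: (-14)m + (-1302) = -1162.
So m = -10.

-10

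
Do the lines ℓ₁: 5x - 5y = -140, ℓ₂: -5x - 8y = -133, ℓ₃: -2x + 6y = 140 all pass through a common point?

Intersecting ℓ₁ and ℓ₂: solving the 2×2 system gives (x, y) = (-7, 21).
Substitute into ℓ₃: (-2)(-7) + (6)(21) = 140.
This equals 140, so (-7, 21) lies on all three lines and they are concurrent.

Yes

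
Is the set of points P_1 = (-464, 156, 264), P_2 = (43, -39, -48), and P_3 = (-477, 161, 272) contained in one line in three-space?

Yes

P_1P_2 = (507, -195, -312), P_1P_3 = (-13, 5, 8).
Each component of P_1P_3 is -1/39 times the corresponding component of P_1P_2, so P_1P_3 = -1/39·P_1P_2 and the points are collinear.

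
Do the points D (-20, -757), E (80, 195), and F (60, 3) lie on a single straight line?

No

DE = (100, 952), DF = (80, 760).
Twice the signed area of △DEF is (100)(760) − (952)(80) = -160.
The area is nonzero, so the three points are not collinear.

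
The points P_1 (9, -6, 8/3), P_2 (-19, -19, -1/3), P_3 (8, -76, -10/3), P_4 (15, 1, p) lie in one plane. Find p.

The points are coplanar iff P_1P_2 · (P_1P_3 × P_1P_4) = 0.
Expanding, this is linear in p: (1947)p + (-7139) = 0.
So p = 11/3.

11/3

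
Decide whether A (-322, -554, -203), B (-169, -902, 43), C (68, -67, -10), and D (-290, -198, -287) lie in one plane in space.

A normal to the plane through A, B, C is n = AB × AC = (-186966, 66411, 210231).
The plane has equation n·P = -19265535. For D: n·D = -19265535.
Equal, so D lies in the plane and all four are coplanar.

Yes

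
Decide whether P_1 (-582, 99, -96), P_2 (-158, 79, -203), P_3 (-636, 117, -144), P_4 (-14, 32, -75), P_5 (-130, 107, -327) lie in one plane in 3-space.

The plane through P_1, P_2, P_3 has normal n = P_1P_2 × P_1P_3 = (2886, 26130, 6552) and equation n·P = 278226.
Checking the remaining points: n·P_4 = 304356, n·P_5 = 278226.
Since n·P_4 = 304356 ≠ 278226, P_4 is off the plane and the points are not all coplanar.

No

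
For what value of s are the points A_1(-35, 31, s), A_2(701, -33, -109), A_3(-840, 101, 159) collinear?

19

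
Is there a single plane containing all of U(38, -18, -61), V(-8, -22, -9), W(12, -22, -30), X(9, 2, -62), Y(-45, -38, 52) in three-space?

The plane through U, V, W has normal n = UV × UW = (84, 74, 80) and equation n·P = -3020.
Checking the remaining points: n·X = -4056, n·Y = -2432.
Since n·X = -4056 ≠ -3020, X is off the plane and the points are not all coplanar.

No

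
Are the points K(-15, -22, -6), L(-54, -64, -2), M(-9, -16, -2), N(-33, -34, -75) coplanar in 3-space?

No

With K as base: KL = (-39, -42, 4), KM = (6, 6, 4), KN = (-18, -12, -69).
KM × KN = (-366, 342, 36).
KL · (KM × KN) = 54.
Since 54 ≠ 0, the four points are not coplanar.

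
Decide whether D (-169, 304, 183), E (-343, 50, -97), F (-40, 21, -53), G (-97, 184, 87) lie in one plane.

Yes

A normal to the plane through D, E, F is n = DE × DF = (-19296, -77184, 82008).
The plane has equation n·P = -5195448. For G: n·G = -5195448.
Equal, so G lies in the plane and all four are coplanar.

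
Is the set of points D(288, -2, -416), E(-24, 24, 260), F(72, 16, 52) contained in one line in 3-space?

Yes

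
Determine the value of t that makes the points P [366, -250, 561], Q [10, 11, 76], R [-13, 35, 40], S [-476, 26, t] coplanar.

-363

Normal to plane PQR: n = (2244, -1661, -2541); plane equation n·X = -188947.
Requiring n·S = -188947: (-2541)t + (-1111330) = -188947.
So t = -363.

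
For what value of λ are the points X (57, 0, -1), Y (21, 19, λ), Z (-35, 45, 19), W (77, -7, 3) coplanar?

Normal to plane XZW: n = (320, 768, -256); plane equation n·P = 18496.
Requiring n·Y = 18496: (-256)λ + (21312) = 18496.
So λ = 11.

11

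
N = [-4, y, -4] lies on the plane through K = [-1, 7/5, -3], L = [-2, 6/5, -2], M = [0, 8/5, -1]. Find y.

4/5

A normal to the plane is n = KL × KM = (-3/5, 3, 0).
N lies in the plane iff n · KN = 0.
This gives (3)y + (-12/5) = 0, so y = 4/5.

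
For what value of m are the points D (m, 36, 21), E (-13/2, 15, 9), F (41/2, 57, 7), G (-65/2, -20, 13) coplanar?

-25/2

The points are coplanar iff DE · (DF × DG) = 0.
Expanding, this is linear in m: (-98)m + (-1225) = 0.
So m = -25/2.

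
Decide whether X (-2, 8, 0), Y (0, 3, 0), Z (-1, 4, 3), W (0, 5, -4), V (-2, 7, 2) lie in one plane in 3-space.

Yes

The plane through X, Y, Z has normal n = XY × XZ = (-15, -6, -3) and equation n·P = -18.
Checking the remaining points: n·W = -18, n·V = -18.
All equal -18, so all 5 points lie in one plane.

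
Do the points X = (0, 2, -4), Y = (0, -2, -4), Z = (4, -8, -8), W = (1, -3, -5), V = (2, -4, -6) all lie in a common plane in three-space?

Yes

The plane through X, Y, Z has normal n = XY × XZ = (16, 0, 16) and equation n·P = -64.
Checking the remaining points: n·W = -64, n·V = -64.
All equal -64, so all 5 points lie in one plane.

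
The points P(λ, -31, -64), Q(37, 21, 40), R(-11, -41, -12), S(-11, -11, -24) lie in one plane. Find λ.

-41

Coplanarity ⇔ det[PQ; PR; PS] = 0.
Expanding, this is linear in λ: (-2304)λ + (-94464) = 0.
So λ = -41.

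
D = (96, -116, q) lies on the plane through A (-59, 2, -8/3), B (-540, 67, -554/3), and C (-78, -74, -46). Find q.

34/3

The plane through A, B, C has equation −(49946/3)x − (52156/3)y + 37791z = 2540174/3.
Substituting D: (37791)q + (1255280/3) = 2540174/3, so q = 34/3.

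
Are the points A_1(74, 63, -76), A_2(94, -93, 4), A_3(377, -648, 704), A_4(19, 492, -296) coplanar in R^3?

A normal to the plane through A_1, A_2, A_3 is n = A_1A_2 × A_1A_3 = (-64800, 8640, 33048).
The plane has equation n·P = -6762528. For A_4: n·A_4 = -6762528.
Equal, so A_4 lies in the plane and all four are coplanar.

Yes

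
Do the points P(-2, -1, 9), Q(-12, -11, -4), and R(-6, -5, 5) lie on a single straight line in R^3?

No

PQ = (-10, -10, -13), PR = (-4, -4, -4).
PQ × PR = (-12, 12, 0).
The cross product is nonzero, so the points do not lie on one line.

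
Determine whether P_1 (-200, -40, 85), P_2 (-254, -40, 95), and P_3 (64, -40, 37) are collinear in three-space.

P_1P_2 = (-54, 0, 10), P_1P_3 = (264, 0, -48).
Comparing components 3 and 1: (10)(264) − (-54)(-48) = 48 ≠ 0, so P_1P_2 and P_1P_3 are not parallel and the points are not collinear.

No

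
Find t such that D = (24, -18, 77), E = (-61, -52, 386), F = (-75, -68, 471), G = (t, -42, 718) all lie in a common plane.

Coplanarity ⇔ det[DE; DF; DG] = 0.
Expanding, this is linear in t: (2054)t + (447772) = 0.
So t = -218.

-218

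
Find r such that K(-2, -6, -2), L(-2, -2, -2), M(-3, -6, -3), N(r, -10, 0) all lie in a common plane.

Normal to plane KLM: n = (-4, 0, 4); plane equation n·P = 0.
Requiring n·N = 0: (-4)r + (0) = 0.
So r = 0.

0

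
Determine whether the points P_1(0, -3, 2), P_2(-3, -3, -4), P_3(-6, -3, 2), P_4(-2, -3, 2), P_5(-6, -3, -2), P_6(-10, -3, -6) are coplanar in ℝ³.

The plane through P_1, P_2, P_3 has normal n = P_1P_2 × P_1P_3 = (0, 36, 0) and equation n·P = -108.
Checking the remaining points: n·P_4 = -108, n·P_5 = -108, n·P_6 = -108.
All equal -108, so all 6 points lie in one plane.

Yes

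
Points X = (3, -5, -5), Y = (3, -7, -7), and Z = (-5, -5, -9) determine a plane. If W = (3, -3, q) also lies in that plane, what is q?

-3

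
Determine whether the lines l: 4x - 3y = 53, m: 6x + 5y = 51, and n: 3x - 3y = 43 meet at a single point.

No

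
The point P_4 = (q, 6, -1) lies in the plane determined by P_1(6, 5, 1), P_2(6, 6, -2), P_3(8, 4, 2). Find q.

5

The plane through P_1, P_2, P_3 has equation −2x − 6y − 2z = -44.
Substituting P_4: (-2)q + (-34) = -44, so q = 5.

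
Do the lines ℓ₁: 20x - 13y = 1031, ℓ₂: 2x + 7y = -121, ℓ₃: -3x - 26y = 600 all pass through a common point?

Yes

Intersecting ℓ₁ and ℓ₂: solving the 2×2 system gives (x, y) = (34, -27).
Substitute into ℓ₃: (-3)(34) + (-26)(-27) = 600.
This equals 600, so (34, -27) lies on all three lines and they are concurrent.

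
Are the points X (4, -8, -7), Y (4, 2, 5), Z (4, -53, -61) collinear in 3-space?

XY = (0, 10, 12), XZ = (0, -45, -54).
Each component of XZ is -9/2 times the corresponding component of XY, so XZ = -9/2·XY and the points are collinear.

Yes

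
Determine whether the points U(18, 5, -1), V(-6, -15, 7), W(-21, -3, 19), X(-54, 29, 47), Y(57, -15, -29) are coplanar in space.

The plane through U, V, W has normal n = UV × UW = (-336, 168, -588) and equation n·P = -4620.
Checking the remaining points: n·X = -4620, n·Y = -4620.
All equal -4620, so all 5 points lie in one plane.

Yes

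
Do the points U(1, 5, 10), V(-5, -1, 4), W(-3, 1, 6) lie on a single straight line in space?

Yes

UV = (-6, -6, -6), UW = (-4, -4, -4).
Each component of UW is 2/3 times the corresponding component of UV, so UW = 2/3·UV and the points are collinear.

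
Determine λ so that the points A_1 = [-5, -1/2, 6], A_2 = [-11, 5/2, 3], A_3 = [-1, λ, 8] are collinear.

-5/2

Direction A_1A_2 = (-6, 3, -3). From the x-coordinate of A_3, the parameter along the line is τ = (-1 − (-5))/(-6) = -2/3.
Then λ = (-1/2) + (-2/3)·(3) = -5/2.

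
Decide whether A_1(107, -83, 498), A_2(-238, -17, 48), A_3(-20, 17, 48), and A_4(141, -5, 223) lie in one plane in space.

The four points are coplanar iff the 3×3 determinant with rows A_1A_2, A_1A_3, A_1A_4 is zero.
Rows: (-345, 66, -450), (-127, 100, -450), (34, 78, -275).
Expanding along the first row: (-345)(7600) − (66)(50225) + (-450)(-13306) = 50850.
Nonzero ⇒ not coplanar.

No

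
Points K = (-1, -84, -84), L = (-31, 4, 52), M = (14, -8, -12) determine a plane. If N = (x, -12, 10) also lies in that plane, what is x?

-10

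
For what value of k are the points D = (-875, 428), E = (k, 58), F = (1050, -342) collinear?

50

Collinearity: (E − D) must be parallel to (F − D) = (1925, -770).
Cross-multiplying the components: (k − (-875))·(-770) = (-370)·(1925).
Solving gives k = 50.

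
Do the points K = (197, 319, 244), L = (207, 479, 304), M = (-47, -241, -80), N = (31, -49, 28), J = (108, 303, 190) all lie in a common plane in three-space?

Yes

The plane through K, L, M has normal n = KL × KM = (-18240, -11400, 33440) and equation n·P = 929480.
Checking the remaining points: n·N = 929480, n·J = 929480.
All equal 929480, so all 5 points lie in one plane.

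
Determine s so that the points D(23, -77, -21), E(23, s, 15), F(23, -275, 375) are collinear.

Direction DF = (0, -198, 396). From the z-coordinate of E, the parameter along the line is τ = (15 − (-21))/396 = 1/11.
Then s = (-77) + 1/11·(-198) = -95.

-95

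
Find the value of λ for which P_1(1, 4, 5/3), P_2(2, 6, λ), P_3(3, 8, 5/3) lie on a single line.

5/3

Collinearity requires P_1P_2 × P_1P_3 = 0; each component is linear in λ.
The x-component gives (-4)λ + (20/3) = 0, so λ = 5/3.
The remaining components then also vanish.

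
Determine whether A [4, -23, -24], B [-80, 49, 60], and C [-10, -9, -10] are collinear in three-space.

AB = (-84, 72, 84), AC = (-14, 14, 14).
Comparing components 2 and 3: (72)(14) − (84)(14) = -168 ≠ 0, so AB and AC are not parallel and the points are not collinear.

No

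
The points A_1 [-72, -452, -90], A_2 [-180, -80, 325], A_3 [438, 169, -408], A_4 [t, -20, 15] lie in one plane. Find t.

Normal to plane A_1A_2A_3: n = (-376011, 177306, -256788); plane equation n·P = -29958600.
Requiring n·A_4 = -29958600: (-376011)t + (-7397940) = -29958600.
So t = 60.

60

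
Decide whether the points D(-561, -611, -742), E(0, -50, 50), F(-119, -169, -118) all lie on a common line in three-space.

Yes

DE = (561, 561, 792), DF = (442, 442, 624).
Each component of DF is 26/33 times the corresponding component of DE, so DF = 26/33·DE and the points are collinear.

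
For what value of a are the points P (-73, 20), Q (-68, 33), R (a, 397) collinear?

Collinearity: (R − P) must be parallel to (Q − P) = (5, 13).
Cross-multiplying the components: (a − (-73))·(13) = (377)·(5).
Solving gives a = 72.

72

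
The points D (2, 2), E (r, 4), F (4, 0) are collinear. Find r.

Collinearity: (E − D) must be parallel to (F − D) = (2, -2).
Cross-multiplying the components: (r − 2)·(-2) = (2)·(2).
Solving gives r = 0.

0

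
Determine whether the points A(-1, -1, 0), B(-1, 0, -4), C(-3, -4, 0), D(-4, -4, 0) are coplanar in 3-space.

No

A normal to the plane through A, B, C is n = AB × AC = (-12, 8, 2).
The plane has equation n·P = 4. For D: n·D = 16.
16 ≠ 4, so D is off the plane.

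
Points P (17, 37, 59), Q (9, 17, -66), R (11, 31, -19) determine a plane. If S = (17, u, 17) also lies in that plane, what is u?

A normal to the plane is n = PQ × PR = (810, 126, -72).
S lies in the plane iff n · PS = 0.
This gives (126)u + (-1638) = 0, so u = 13.

13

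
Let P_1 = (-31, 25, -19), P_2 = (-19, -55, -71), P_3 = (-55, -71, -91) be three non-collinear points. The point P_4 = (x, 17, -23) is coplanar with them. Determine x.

-25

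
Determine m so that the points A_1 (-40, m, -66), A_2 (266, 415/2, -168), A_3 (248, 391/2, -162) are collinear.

Collinearity requires A_1A_2 × A_1A_3 = 0; each component is linear in m.
The x-component gives (-6)m + (21) = 0, so m = 7/2.
The remaining components then also vanish.

7/2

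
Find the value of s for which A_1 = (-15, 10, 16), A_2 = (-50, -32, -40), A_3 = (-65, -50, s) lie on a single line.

Direction A_1A_2 = (-35, -42, -56). From the x-coordinate of A_3, the parameter along the line is τ = (-65 − (-15))/(-35) = 10/7.
Then s = 16 + 10/7·(-56) = -64.

-64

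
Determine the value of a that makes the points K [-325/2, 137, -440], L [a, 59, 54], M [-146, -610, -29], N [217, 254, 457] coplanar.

37/2

The points are coplanar iff KL · (KM × KN) = 0.
Expanding, this is linear in a: (-718146)a + (13285701) = 0.
So a = 37/2.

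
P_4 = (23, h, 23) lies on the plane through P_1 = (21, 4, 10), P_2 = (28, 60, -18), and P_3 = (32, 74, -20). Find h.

A normal to the plane is n = P_1P_2 × P_1P_3 = (280, -98, -126).
P_4 lies in the plane iff n · P_1P_4 = 0.
This gives (-98)h + (-686) = 0, so h = -7.

-7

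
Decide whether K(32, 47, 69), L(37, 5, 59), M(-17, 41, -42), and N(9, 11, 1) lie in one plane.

No

With K as base: KL = (5, -42, -10), KM = (-49, -6, -111), KN = (-23, -36, -68).
KM × KN = (-3588, -779, 1626).
KL · (KM × KN) = -1482.
Since -1482 ≠ 0, the four points are not coplanar.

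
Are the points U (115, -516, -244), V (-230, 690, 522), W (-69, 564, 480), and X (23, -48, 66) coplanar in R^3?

A normal to the plane through U, V, W is n = UV × UW = (45864, 108836, -150696).
The plane has equation n·P = -14115192. For X: n·X = -14115192.
Equal, so X lies in the plane and all four are coplanar.

Yes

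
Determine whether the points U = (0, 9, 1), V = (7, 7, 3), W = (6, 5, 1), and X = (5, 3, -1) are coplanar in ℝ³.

Yes

A normal to the plane through U, V, W is n = UV × UW = (8, 12, -16).
The plane has equation n·P = 92. For X: n·X = 92.
Equal, so X lies in the plane and all four are coplanar.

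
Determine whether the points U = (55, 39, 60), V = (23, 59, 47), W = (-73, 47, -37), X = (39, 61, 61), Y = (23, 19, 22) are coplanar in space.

Yes

The plane through U, V, W has normal n = UV × UW = (-1836, -1440, 2304) and equation n·P = -18900.
Checking the remaining points: n·X = -18900, n·Y = -18900.
All equal -18900, so all 5 points lie in one plane.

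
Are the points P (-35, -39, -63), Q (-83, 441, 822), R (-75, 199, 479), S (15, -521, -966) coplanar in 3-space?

No

A normal to the plane through P, Q, R is n = PQ × PR = (49530, -9384, 7776).
The plane has equation n·X = -1857462. For S: n·S = -1879602.
-1879602 ≠ -1857462, so S is off the plane.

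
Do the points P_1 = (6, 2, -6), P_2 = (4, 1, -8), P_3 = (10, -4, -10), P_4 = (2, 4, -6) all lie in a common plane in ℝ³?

Yes

The four points are coplanar iff the 3×3 determinant with rows P_1P_2, P_1P_3, P_1P_4 is zero.
Rows: (-2, -1, -2), (4, -6, -4), (-4, 2, 0).
Expanding along the first row: (-2)(8) − (-1)(-16) + (-2)(-16) = 0.
Zero determinant ⇒ coplanar.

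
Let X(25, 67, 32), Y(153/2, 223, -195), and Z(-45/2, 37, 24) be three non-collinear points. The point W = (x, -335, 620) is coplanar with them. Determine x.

Coplanarity requires XY · (XZ × XW) = 0.
XY = (103/2, 156, -227), XZ = (-95/2, -30, -8); the triple product is linear in x with coefficient -8058 and constant term -850119.
Setting it to zero: x = -211/2.

-211/2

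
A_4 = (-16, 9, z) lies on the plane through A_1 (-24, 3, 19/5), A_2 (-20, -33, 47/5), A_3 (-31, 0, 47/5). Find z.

-16/5

Coplanarity requires A_1A_2 · (A_1A_3 × A_1A_4) = 0.
A_1A_2 = (4, -36, 28/5), A_1A_3 = (-7, -3, 28/5); the triple product is linear in z with coefficient -264 and constant term -4224/5.
Setting it to zero: z = -16/5.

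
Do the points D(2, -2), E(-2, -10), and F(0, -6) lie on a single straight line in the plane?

Yes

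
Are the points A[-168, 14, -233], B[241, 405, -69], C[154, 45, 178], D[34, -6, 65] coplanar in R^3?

Yes

The four points are coplanar iff the 3×3 determinant with rows AB, AC, AD is zero.
Rows: (409, 391, 164), (322, 31, 411), (202, -20, 298).
Expanding along the first row: (409)(17458) − (391)(12934) + (164)(-12702) = 0.
Zero determinant ⇒ coplanar.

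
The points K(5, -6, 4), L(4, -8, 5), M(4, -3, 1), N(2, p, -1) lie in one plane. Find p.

-2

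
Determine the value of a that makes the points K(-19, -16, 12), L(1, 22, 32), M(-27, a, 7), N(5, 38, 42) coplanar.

Coplanarity ⇔ det[KL; KM; KN] = 0.
Expanding, this is linear in a: (120)a + (3240) = 0.
So a = -27.

-27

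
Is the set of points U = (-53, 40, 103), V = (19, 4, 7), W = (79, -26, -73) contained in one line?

Yes

UV = (72, -36, -96), UW = (132, -66, -176).
Each component of UW is 11/6 times the corresponding component of UV, so UW = 11/6·UV and the points are collinear.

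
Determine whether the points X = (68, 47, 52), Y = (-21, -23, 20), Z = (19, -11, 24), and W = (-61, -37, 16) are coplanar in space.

No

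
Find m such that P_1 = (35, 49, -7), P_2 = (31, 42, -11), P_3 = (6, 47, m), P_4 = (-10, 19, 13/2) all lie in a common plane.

45/2

The points are coplanar iff P_1P_2 · (P_1P_3 × P_1P_4) = 0.
Expanding, this is linear in m: (195)m + (-8775/2) = 0.
So m = 45/2.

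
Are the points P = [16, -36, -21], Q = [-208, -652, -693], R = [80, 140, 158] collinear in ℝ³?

PQ = (-224, -616, -672), PR = (64, 176, 179).
PQ × PR = (8008, -2912, 0).
The cross product is nonzero, so the points do not lie on one line.

No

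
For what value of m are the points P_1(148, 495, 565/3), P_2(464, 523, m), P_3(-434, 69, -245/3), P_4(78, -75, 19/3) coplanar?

829/3

Coplanarity ⇔ det[P_1P_2; P_1P_3; P_1P_4] = 0.
Expanding, this is linear in m: (301920)m + (-83430560) = 0.
So m = 829/3.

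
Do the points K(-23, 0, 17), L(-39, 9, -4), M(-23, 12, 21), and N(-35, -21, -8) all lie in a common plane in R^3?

Yes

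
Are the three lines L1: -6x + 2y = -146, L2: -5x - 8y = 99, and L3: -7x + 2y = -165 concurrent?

No

Intersecting L1 and L2: solving the 2×2 system gives (x, y) = (485/29, -662/29).
Substitute into L3: (-7)(485/29) + (2)(-662/29) = -4719/29.
But L3 requires -165 ≠ -4719/29, so the three lines have no common point.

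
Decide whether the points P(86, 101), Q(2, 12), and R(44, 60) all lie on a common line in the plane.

PQ = (-84, -89), PR = (-42, -41).
Twice the signed area of △PQR is (-84)(-41) − (-89)(-42) = -294.
The area is nonzero, so the three points are not collinear.

No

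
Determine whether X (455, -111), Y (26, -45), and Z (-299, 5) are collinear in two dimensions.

Yes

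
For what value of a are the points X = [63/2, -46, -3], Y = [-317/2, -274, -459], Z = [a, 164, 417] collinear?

413/2

Collinearity requires XY × XZ = 0; each component is linear in a.
The y-component gives (-456)a + (94164) = 0, so a = 413/2.
The remaining components then also vanish.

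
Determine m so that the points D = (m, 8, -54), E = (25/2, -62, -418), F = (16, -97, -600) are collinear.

11/2

Collinearity requires DE × DF = 0; each component is linear in m.
The y-component gives (-182)m + (1001) = 0, so m = 11/2.
The remaining components then also vanish.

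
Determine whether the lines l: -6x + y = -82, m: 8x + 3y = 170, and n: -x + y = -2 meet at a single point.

Lines aᵢx + bᵢy = cᵢ with pairwise distinct directions are concurrent exactly when det[aᵢ bᵢ cᵢ] = 0.
Here the determinant is 0.
It vanishes, so the lines are concurrent at (16, 14).

Yes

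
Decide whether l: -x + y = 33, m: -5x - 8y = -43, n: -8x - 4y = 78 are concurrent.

No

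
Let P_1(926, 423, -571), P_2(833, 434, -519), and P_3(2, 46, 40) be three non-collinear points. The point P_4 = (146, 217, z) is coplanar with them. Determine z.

-77

Coplanarity requires P_1P_2 · (P_1P_3 × P_1P_4) = 0.
P_1P_2 = (-93, 11, 52), P_1P_3 = (-924, -377, 611); the triple product is linear in z with coefficient 45225 and constant term 3482325.
Setting it to zero: z = -77.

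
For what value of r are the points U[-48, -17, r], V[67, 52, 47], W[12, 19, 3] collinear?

Collinearity requires UV × UW = 0; each component is linear in r.
The x-component gives (-33)r + (-1485) = 0, so r = -45.
The remaining components then also vanish.

-45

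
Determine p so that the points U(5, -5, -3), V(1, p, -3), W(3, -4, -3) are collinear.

-3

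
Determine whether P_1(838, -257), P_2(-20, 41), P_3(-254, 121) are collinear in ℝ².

No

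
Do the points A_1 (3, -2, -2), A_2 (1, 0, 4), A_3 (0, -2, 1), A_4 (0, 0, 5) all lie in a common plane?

The four points are coplanar iff the 3×3 determinant with rows A_1A_2, A_1A_3, A_1A_4 is zero.
Rows: (-2, 2, 6), (-3, 0, 3), (-3, 2, 7).
Expanding along the first row: (-2)(-6) − (2)(-12) + (6)(-6) = 0.
Zero determinant ⇒ coplanar.

Yes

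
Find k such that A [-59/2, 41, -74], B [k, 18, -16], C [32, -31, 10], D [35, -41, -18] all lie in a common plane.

-11/2

Coplanarity ⇔ det[AB; AC; AD] = 0.
Expanding, this is linear in k: (2856)k + (15708) = 0.
So k = -11/2.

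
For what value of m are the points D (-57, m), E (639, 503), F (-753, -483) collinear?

10

Collinearity: (D − E) must be parallel to (F − E) = (-1392, -986).
Cross-multiplying the components: (m − 503)·(-1392) = (-696)·(-986).
Solving gives m = 10.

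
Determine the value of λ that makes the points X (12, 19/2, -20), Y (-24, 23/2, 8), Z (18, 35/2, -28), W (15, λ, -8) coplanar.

Coplanarity ⇔ det[XY; XZ; XW] = 0.
Expanding, this is linear in λ: (-120)λ + (-3180) = 0.
So λ = -53/2.

-53/2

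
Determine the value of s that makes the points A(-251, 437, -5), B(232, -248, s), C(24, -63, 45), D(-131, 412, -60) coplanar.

6

Coplanarity ⇔ det[AB; AC; AD] = 0.
Expanding, this is linear in s: (53125)s + (-318750) = 0.
So s = 6.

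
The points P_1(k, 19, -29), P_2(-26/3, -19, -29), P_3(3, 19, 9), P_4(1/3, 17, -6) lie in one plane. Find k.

-3

Coplanarity ⇔ det[P_1P_2; P_1P_3; P_1P_4] = 0.
Expanding, this is linear in k: (494)k + (1482) = 0.
So k = -3.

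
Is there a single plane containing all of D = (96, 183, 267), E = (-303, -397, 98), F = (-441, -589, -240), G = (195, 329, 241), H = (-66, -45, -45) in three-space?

The plane through D, E, F has normal n = DE × DF = (163592, -111540, -3432) and equation n·P = -5623332.
Checking the remaining points: n·G = -5623332, n·H = -5623332.
All equal -5623332, so all 5 points lie in one plane.

Yes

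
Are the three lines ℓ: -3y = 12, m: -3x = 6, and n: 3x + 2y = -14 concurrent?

Yes

The three lines meet at one point iff the augmented coefficient matrix [aᵢ bᵢ cᵢ] has rank < 3, i.e. its determinant vanishes.
Here the determinant is 0.
It vanishes, so the lines are concurrent at (-2, -4).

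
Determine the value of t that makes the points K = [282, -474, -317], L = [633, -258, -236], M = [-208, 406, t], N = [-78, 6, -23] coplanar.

Normal to plane KLN: n = (24624, -132354, 246240); plane equation n·P = -8378316.
Requiring n·M = -8378316: (246240)t + (-58857516) = -8378316.
So t = 205.

205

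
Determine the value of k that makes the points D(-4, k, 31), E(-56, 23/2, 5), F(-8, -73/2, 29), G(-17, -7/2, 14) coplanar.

Coplanarity ⇔ det[DE; DF; DG] = 0.
Expanding, this is linear in k: (-504)k + (-20412) = 0.
So k = -81/2.

-81/2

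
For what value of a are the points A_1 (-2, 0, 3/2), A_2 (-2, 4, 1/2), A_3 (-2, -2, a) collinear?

2

Direction A_1A_2 = (0, 4, -1). From the y-coordinate of A_3, the parameter along the line is τ = (-2 − 0)/4 = -1/2.
Then a = 3/2 + (-1/2)·(-1) = 2.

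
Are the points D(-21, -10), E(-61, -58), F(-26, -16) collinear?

DE = (-40, -48), DF = (-5, -6).
det[DE; DF] = (-40)(-6) − (-48)(-5) = 0.
The determinant is zero, so the points are collinear.

Yes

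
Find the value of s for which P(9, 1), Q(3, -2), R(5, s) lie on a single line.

Collinearity: (R − P) must be parallel to (Q − P) = (-6, -3).
Cross-multiplying the components: (s − 1)·(-6) = (-4)·(-3).
Solving gives s = -1.

-1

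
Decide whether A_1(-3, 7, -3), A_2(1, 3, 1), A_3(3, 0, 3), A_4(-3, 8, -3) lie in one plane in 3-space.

Yes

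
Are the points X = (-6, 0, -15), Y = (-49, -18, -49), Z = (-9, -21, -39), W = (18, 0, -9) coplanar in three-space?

A normal to the plane through X, Y, Z is n = XY × XZ = (-282, -930, 849).
The plane has equation n·P = -11043. For W: n·W = -12717.
-12717 ≠ -11043, so W is off the plane.

No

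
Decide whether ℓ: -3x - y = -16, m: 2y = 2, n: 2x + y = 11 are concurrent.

The three lines meet at one point iff the augmented coefficient matrix [aᵢ bᵢ cᵢ] has rank < 3, i.e. its determinant vanishes.
Here the determinant is 0.
It vanishes, so the lines are concurrent at (5, 1).

Yes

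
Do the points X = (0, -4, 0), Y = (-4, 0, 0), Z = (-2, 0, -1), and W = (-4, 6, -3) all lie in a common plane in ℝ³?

Yes

A normal to the plane through X, Y, Z is n = XY × XZ = (-4, -4, -8).
The plane has equation n·P = 16. For W: n·W = 16.
Equal, so W lies in the plane and all four are coplanar.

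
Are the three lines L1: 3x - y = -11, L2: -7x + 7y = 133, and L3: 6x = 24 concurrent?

Intersecting L1 and L2: solving the 2×2 system gives (x, y) = (4, 23).
Substitute into L3: (6)(4) + (0)(23) = 24.
This equals 24, so (4, 23) lies on all three lines and they are concurrent.

Yes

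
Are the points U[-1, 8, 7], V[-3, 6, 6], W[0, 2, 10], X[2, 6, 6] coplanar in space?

No

With U as base: UV = (-2, -2, -1), UW = (1, -6, 3), UX = (3, -2, -1).
UW × UX = (12, 10, 16).
UV · (UW × UX) = -60.
Since -60 ≠ 0, the four points are not coplanar.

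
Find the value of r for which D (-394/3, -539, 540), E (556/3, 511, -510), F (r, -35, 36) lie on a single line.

62/3

Collinearity requires DE × DF = 0; each component is linear in r.
The y-component gives (-1050)r + (21700) = 0, so r = 62/3.
The remaining components then also vanish.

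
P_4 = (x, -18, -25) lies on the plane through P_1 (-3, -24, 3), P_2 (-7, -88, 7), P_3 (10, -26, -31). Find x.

8

A normal to the plane is n = P_1P_2 × P_1P_3 = (2184, -84, 840).
P_4 lies in the plane iff n · P_1P_4 = 0.
This gives (2184)x + (-17472) = 0, so x = 8.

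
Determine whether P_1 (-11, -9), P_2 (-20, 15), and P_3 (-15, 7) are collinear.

P_1P_2 = (-9, 24), P_1P_3 = (-4, 16).
Twice the signed area of △P_1P_2P_3 is (-9)(16) − (24)(-4) = -48.
The area is nonzero, so the three points are not collinear.

No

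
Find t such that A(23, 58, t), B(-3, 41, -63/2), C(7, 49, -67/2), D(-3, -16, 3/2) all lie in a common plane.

Coplanarity ⇔ det[AB; AC; AD] = 0.
Expanding, this is linear in t: (570)t + (19665) = 0.
So t = -69/2.

-69/2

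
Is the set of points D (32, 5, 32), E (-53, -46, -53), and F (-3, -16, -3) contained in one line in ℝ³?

Yes

DE = (-85, -51, -85), DF = (-35, -21, -35).
Each component of DF is 7/17 times the corresponding component of DE, so DF = 7/17·DE and the points are collinear.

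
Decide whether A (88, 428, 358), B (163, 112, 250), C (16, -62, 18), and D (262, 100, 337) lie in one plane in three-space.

The four points are coplanar iff the 3×3 determinant with rows AB, AC, AD is zero.
Rows: (75, -316, -108), (-72, -490, -340), (174, -328, -21).
Expanding along the first row: (75)(-101230) − (-316)(60672) + (-108)(108876) = -178506.
Nonzero ⇒ not coplanar.

No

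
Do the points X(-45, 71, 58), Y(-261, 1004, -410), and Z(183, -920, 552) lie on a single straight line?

No

XY = (-216, 933, -468), XZ = (228, -991, 494).
Comparing components 2 and 3: (933)(494) − (-468)(-991) = -2886 ≠ 0, so XY and XZ are not parallel and the points are not collinear.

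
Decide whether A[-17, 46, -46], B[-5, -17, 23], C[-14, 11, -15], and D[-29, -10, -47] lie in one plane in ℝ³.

A normal to the plane through A, B, C is n = AB × AC = (462, -165, -231).
The plane has equation n·P = -4818. For D: n·D = -891.
-891 ≠ -4818, so D is off the plane.

No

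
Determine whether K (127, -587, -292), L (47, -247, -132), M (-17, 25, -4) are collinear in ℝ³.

KL = (-80, 340, 160), KM = (-144, 612, 288).
KL × KM = (0, 0, 0).
The cross product vanishes, so the three points are collinear.

Yes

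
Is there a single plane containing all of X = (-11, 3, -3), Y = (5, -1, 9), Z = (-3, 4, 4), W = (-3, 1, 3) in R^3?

The four points are coplanar iff the 3×3 determinant with rows XY, XZ, XW is zero.
Rows: (16, -4, 12), (8, 1, 7), (8, -2, 6).
Expanding along the first row: (16)(20) − (-4)(-8) + (12)(-24) = 0.
Zero determinant ⇒ coplanar.

Yes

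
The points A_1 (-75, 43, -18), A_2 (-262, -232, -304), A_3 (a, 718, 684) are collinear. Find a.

384

Collinearity requires A_1A_2 × A_1A_3 = 0; each component is linear in a.
The y-component gives (-286)a + (109824) = 0, so a = 384.
The remaining components then also vanish.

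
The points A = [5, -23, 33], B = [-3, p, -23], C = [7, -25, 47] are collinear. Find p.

Collinearity requires AB × AC = 0; each component is linear in p.
The x-component gives (14)p + (210) = 0, so p = -15.
The remaining components then also vanish.

-15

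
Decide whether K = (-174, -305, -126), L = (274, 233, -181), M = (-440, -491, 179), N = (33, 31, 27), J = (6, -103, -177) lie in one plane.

Yes

The plane through K, L, M has normal n = KL × KM = (153860, -122010, 59780) and equation n·P = 2909130.
Checking the remaining points: n·N = 2909130, n·J = 2909130.
All equal 2909130, so all 5 points lie in one plane.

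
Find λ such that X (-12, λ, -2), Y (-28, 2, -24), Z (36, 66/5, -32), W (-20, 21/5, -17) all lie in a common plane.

36/5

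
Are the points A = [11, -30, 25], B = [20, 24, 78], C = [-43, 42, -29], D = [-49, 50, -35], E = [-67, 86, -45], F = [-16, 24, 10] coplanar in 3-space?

The plane through A, B, C has normal n = AB × AC = (-6732, -2376, 3564) and equation n·P = 86328.
Checking the remaining points: n·D = 86328, n·E = 86328, n·F = 86328.
All equal 86328, so all 6 points lie in one plane.

Yes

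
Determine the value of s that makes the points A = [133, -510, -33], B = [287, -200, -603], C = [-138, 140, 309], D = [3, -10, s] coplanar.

27

Normal to plane ABC: n = (476520, 101802, 184110); plane equation n·P = 5382510.
Requiring n·D = 5382510: (184110)s + (411540) = 5382510.
So s = 27.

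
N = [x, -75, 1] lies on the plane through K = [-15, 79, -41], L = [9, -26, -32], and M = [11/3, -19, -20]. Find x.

35/3

Coplanarity requires KL · (KM × KN) = 0.
KL = (24, -105, 9), KM = (56/3, -98, 21); the triple product is linear in x with coefficient -1323 and constant term 15435.
Setting it to zero: x = 35/3.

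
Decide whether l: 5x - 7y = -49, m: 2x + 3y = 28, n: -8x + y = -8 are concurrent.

No

Intersecting l and m: solving the 2×2 system gives (x, y) = (49/29, 238/29).
Substitute into n: (-8)(49/29) + (1)(238/29) = -154/29.
But n requires -8 ≠ -154/29, so the three lines have no common point.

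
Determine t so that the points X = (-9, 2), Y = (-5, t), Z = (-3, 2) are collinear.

Collinearity: (Y − X) must be parallel to (Z − X) = (6, 0).
Cross-multiplying the components: (t − 2)·(6) = (4)·(0).
Solving gives t = 2.

2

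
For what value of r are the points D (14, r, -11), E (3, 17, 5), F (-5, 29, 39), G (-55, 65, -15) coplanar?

Coplanarity ⇔ det[DE; DF; DG] = 0.
Expanding, this is linear in r: (2132)r + (-10660) = 0.
So r = 5.

5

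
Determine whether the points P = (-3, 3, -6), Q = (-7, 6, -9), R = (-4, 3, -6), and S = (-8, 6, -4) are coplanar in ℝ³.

A normal to the plane through P, Q, R is n = PQ × PR = (0, 3, 3).
The plane has equation n·X = -9. For S: n·S = 6.
6 ≠ -9, so S is off the plane.

No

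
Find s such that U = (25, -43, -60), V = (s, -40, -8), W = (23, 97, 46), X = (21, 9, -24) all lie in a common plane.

73

The points are coplanar iff UV · (UW × UX) = 0.
Expanding, this is linear in s: (-472)s + (34456) = 0.
So s = 73.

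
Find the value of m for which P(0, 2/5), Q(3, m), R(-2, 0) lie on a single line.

1

Collinearity: (Q − P) must be parallel to (R − P) = (-2, -2/5).
Cross-multiplying the components: (m − 2/5)·(-2) = (3)·(-2/5).
Solving gives m = 1.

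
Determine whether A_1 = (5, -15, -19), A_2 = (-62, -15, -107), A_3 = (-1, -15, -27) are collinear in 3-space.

No

A_1A_2 = (-67, 0, -88), A_1A_3 = (-6, 0, -8).
Comparing components 3 and 1: (-88)(-6) − (-67)(-8) = -8 ≠ 0, so A_1A_2 and A_1A_3 are not parallel and the points are not collinear.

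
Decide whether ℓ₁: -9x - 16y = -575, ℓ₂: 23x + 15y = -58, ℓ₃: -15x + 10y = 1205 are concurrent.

Yes

Intersecting ℓ₁ and ℓ₂: solving the 2×2 system gives (x, y) = (-41, 59).
Substitute into ℓ₃: (-15)(-41) + (10)(59) = 1205.
This equals 1205, so (-41, 59) lies on all three lines and they are concurrent.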